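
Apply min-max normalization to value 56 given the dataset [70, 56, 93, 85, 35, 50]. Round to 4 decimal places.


Min = 35, Max = 93
Range = 93 - 35 = 58
Scaled = (x - min) / (max - min)
= (56 - 35) / 58
= 21 / 58
= 0.3621

0.3621


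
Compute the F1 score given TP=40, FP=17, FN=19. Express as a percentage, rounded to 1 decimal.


Precision = TP / (TP + FP) = 40 / 57 = 0.7018
Recall = TP / (TP + FN) = 40 / 59 = 0.678
F1 = 2 * P * R / (P + R)
= 2 * 0.7018 * 0.678 / (0.7018 + 0.678)
= 0.9515 / 1.3797
= 0.6897
As percentage: 69.0%

69.0


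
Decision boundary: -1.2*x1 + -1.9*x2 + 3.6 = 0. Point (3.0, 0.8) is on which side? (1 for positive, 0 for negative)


Compute -1.2 * 3.0 + -1.9 * 0.8 + 3.6
= -3.6 + -1.52 + 3.6
= -1.52
Since -1.52 < 0, the point is on the negative side.

0


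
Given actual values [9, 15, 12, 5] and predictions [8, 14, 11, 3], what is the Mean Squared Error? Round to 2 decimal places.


Differences: [1, 1, 1, 2]
Squared errors: [1, 1, 1, 4]
Sum of squared errors = 7
MSE = 7 / 4 = 1.75

1.75


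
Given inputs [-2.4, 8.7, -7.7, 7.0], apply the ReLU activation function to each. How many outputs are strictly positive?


ReLU(x) = max(0, x) for each element:
ReLU(-2.4) = 0
ReLU(8.7) = 8.7
ReLU(-7.7) = 0
ReLU(7.0) = 7.0
Active neurons (>0): 2

2


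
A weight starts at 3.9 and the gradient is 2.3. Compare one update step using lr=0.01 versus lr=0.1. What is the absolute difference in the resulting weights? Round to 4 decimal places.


With lr=0.01: w_new = 3.9 - 0.01 * 2.3 = 3.877
With lr=0.1: w_new = 3.9 - 0.1 * 2.3 = 3.67
Absolute difference = |3.877 - 3.67|
= 0.2070

0.2070


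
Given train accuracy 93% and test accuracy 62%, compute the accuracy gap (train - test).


Gap = train_accuracy - test_accuracy
= 93 - 62
= 31%
This large gap strongly indicates overfitting.

31


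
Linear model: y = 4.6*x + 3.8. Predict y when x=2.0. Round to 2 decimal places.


y = 4.6 * 2.0 + (3.8)
= 9.2 + (3.8)
= 13.00

13.00


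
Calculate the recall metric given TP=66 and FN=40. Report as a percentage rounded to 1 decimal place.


Recall = TP / (TP + FN) * 100
= 66 / (66 + 40)
= 66 / 106
= 0.6226
= 62.3%

62.3


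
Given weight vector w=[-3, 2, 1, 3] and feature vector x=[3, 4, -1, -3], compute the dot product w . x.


Element-wise products:
-3 * 3 = -9
2 * 4 = 8
1 * -1 = -1
3 * -3 = -9
Sum = -9 + 8 + -1 + -9
= -11

-11


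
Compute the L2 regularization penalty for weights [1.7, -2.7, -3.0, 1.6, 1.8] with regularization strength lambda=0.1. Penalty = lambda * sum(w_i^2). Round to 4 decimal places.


Squaring each weight:
1.7^2 = 2.89
(-2.7)^2 = 7.29
(-3.0)^2 = 9.0
1.6^2 = 2.56
1.8^2 = 3.24
Sum of squares = 24.98
Penalty = 0.1 * 24.98 = 2.4980

2.4980


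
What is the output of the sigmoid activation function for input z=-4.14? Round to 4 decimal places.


sigmoid(z) = 1 / (1 + exp(-z))
exp(-(-4.14)) = exp(4.14) = 62.8028
1 + 62.8028 = 63.8028
1 / 63.8028 = 0.0157

0.0157


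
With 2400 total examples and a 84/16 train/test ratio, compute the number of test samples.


Train samples = 2400 * 84% = 2016
Test samples = 2400 - 2016
= 384

384


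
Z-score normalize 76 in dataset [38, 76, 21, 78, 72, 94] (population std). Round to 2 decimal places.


Mean = (38 + 76 + 21 + 78 + 72 + 94) / 6 = 63.1667
Variance = sum((x_i - mean)^2) / n = 637.4722
Std = sqrt(637.4722) = 25.2482
Z = (x - mean) / std
= (76 - 63.1667) / 25.2482
= 12.8333 / 25.2482
= 0.51

0.51


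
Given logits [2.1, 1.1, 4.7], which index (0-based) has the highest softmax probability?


Softmax is a monotonic transformation, so it preserves the argmax.
We need to find the index of the maximum logit.
Index 0: 2.1
Index 1: 1.1
Index 2: 4.7
Maximum logit = 4.7 at index 2

2


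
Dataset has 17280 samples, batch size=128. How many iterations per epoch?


Iterations per epoch = dataset_size / batch_size
= 17280 / 128
= 135

135


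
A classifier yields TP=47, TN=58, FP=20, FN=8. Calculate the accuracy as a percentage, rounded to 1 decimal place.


Accuracy = (TP + TN) / (TP + TN + FP + FN) * 100
= (47 + 58) / (47 + 58 + 20 + 8)
= 105 / 133
= 0.7895
= 78.9%

78.9


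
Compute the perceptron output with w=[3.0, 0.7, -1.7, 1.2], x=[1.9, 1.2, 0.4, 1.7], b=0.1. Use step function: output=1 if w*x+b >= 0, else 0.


z = w . x + b
= 3.0*1.9 + 0.7*1.2 + -1.7*0.4 + 1.2*1.7 + 0.1
= 5.7 + 0.84 + -0.68 + 2.04 + 0.1
= 7.9 + 0.1
= 8.0
Since z = 8.0 >= 0, output = 1

1


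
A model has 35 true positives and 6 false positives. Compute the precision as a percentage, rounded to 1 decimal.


Precision = TP / (TP + FP) * 100
= 35 / (35 + 6)
= 35 / 41
= 0.8537
= 85.4%

85.4


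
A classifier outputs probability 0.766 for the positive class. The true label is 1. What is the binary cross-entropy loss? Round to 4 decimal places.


For y=1: Loss = -log(p)
= -log(0.766)
= -(-0.2666)
= 0.2666

0.2666


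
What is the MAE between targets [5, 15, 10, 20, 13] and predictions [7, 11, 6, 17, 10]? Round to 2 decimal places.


Absolute errors: [2, 4, 4, 3, 3]
Sum of absolute errors = 16
MAE = 16 / 5 = 3.20

3.20


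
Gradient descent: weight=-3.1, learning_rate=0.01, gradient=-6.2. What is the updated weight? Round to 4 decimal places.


w_new = w_old - lr * gradient
= -3.1 - 0.01 * -6.2
= -3.1 - (-0.062)
= -3.0380

-3.0380


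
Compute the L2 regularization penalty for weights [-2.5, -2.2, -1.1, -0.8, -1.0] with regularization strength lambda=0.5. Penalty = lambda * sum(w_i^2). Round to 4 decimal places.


Squaring each weight:
(-2.5)^2 = 6.25
(-2.2)^2 = 4.84
(-1.1)^2 = 1.21
(-0.8)^2 = 0.64
(-1.0)^2 = 1.0
Sum of squares = 13.94
Penalty = 0.5 * 13.94 = 6.9700

6.9700


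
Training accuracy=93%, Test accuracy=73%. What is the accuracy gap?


Gap = train_accuracy - test_accuracy
= 93 - 73
= 20%
This gap suggests the model is overfitting.

20


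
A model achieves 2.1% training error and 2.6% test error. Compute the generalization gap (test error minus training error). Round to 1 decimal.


Generalization gap = test_error - train_error
= 2.6 - 2.1
= 0.5%
A small gap suggests good generalization.

0.5


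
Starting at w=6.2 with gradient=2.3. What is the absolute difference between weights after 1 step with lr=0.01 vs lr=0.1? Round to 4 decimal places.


With lr=0.01: w_new = 6.2 - 0.01 * 2.3 = 6.177
With lr=0.1: w_new = 6.2 - 0.1 * 2.3 = 5.97
Absolute difference = |6.177 - 5.97|
= 0.2070

0.2070


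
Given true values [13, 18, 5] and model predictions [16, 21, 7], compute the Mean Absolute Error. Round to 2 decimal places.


Absolute errors: [3, 3, 2]
Sum of absolute errors = 8
MAE = 8 / 3 = 2.67

2.67


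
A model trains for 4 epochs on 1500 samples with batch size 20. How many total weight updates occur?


Iterations per epoch = 1500 / 20 = 75
Total updates = iterations_per_epoch * epochs
= 75 * 4
= 300

300


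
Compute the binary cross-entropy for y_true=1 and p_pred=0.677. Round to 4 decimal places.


For y=1: Loss = -log(p)
= -log(0.677)
= -(-0.3901)
= 0.3901

0.3901


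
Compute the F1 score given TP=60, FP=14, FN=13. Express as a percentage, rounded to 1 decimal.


Precision = TP / (TP + FP) = 60 / 74 = 0.8108
Recall = TP / (TP + FN) = 60 / 73 = 0.8219
F1 = 2 * P * R / (P + R)
= 2 * 0.8108 * 0.8219 / (0.8108 + 0.8219)
= 1.3328 / 1.6327
= 0.8163
As percentage: 81.6%

81.6


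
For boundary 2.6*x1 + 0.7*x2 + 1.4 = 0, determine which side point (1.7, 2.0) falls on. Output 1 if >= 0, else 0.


Compute 2.6 * 1.7 + 0.7 * 2.0 + 1.4
= 4.42 + 1.4 + 1.4
= 7.22
Since 7.22 >= 0, the point is on the positive side.

1


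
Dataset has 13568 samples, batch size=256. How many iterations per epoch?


Iterations per epoch = dataset_size / batch_size
= 13568 / 256
= 53

53


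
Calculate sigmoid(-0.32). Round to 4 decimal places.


sigmoid(z) = 1 / (1 + exp(-z))
exp(-(-0.32)) = exp(0.32) = 1.3771
1 + 1.3771 = 2.3771
1 / 2.3771 = 0.4207

0.4207


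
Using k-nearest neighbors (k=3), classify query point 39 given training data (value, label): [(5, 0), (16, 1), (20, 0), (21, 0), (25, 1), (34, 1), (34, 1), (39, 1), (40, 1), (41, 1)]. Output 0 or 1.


Distances from query 39:
Point 39 (class 1): distance = 0
Point 40 (class 1): distance = 1
Point 41 (class 1): distance = 2
K=3 nearest neighbors: classes = [1, 1, 1]
Votes for class 1: 3 / 3
Majority vote => class 1

1


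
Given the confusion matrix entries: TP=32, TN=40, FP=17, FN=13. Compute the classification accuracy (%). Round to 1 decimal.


Accuracy = (TP + TN) / (TP + TN + FP + FN) * 100
= (32 + 40) / (32 + 40 + 17 + 13)
= 72 / 102
= 0.7059
= 70.6%

70.6


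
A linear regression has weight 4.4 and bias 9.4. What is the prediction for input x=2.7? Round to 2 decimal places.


y = 4.4 * 2.7 + (9.4)
= 11.88 + (9.4)
= 21.28

21.28


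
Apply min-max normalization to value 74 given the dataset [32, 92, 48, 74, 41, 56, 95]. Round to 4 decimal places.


Min = 32, Max = 95
Range = 95 - 32 = 63
Scaled = (x - min) / (max - min)
= (74 - 32) / 63
= 42 / 63
= 0.6667

0.6667


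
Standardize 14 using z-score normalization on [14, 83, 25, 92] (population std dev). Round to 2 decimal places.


Mean = (14 + 83 + 25 + 92) / 4 = 53.5
Variance = sum((x_i - mean)^2) / n = 1181.25
Std = sqrt(1181.25) = 34.3693
Z = (x - mean) / std
= (14 - 53.5) / 34.3693
= -39.5 / 34.3693
= -1.15

-1.15


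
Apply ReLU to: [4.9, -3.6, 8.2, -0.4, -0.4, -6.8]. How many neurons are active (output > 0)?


ReLU(x) = max(0, x) for each element:
ReLU(4.9) = 4.9
ReLU(-3.6) = 0
ReLU(8.2) = 8.2
ReLU(-0.4) = 0
ReLU(-0.4) = 0
ReLU(-6.8) = 0
Active neurons (>0): 2

2


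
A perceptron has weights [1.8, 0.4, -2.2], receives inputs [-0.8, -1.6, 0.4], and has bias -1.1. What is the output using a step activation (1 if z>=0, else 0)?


z = w . x + b
= 1.8*-0.8 + 0.4*-1.6 + -2.2*0.4 + -1.1
= -1.44 + -0.64 + -0.88 + -1.1
= -2.96 + -1.1
= -4.06
Since z = -4.06 < 0, output = 0

0


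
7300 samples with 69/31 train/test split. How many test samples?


Train samples = 7300 * 69% = 5037
Test samples = 7300 - 5037
= 2263

2263


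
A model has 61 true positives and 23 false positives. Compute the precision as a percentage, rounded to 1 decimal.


Precision = TP / (TP + FP) * 100
= 61 / (61 + 23)
= 61 / 84
= 0.7262
= 72.6%

72.6


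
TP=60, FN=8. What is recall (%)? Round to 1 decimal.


Recall = TP / (TP + FN) * 100
= 60 / (60 + 8)
= 60 / 68
= 0.8824
= 88.2%

88.2


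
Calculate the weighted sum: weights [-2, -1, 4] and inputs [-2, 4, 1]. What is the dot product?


Element-wise products:
-2 * -2 = 4
-1 * 4 = -4
4 * 1 = 4
Sum = 4 + -4 + 4
= 4

4


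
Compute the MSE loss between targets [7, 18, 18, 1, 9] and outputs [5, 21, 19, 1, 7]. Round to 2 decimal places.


Differences: [2, -3, -1, 0, 2]
Squared errors: [4, 9, 1, 0, 4]
Sum of squared errors = 18
MSE = 18 / 5 = 3.60

3.60


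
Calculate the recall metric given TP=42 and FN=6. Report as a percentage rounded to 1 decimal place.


Recall = TP / (TP + FN) * 100
= 42 / (42 + 6)
= 42 / 48
= 0.875
= 87.5%

87.5


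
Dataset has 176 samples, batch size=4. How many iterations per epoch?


Iterations per epoch = dataset_size / batch_size
= 176 / 4
= 44

44


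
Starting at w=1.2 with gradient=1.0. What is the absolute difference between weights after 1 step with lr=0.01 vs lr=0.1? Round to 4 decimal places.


With lr=0.01: w_new = 1.2 - 0.01 * 1.0 = 1.19
With lr=0.1: w_new = 1.2 - 0.1 * 1.0 = 1.1
Absolute difference = |1.19 - 1.1|
= 0.0900

0.0900


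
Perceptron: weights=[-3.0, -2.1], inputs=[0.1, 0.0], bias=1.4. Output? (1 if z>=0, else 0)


z = w . x + b
= -3.0*0.1 + -2.1*0.0 + 1.4
= -0.3 + -0.0 + 1.4
= -0.3 + 1.4
= 1.1
Since z = 1.1 >= 0, output = 1

1


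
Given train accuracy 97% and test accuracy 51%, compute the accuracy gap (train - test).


Gap = train_accuracy - test_accuracy
= 97 - 51
= 46%
This large gap strongly indicates overfitting.

46


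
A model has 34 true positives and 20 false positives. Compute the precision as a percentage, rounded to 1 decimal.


Precision = TP / (TP + FP) * 100
= 34 / (34 + 20)
= 34 / 54
= 0.6296
= 63.0%

63.0


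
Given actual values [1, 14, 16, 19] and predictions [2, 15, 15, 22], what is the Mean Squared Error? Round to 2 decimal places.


Differences: [-1, -1, 1, -3]
Squared errors: [1, 1, 1, 9]
Sum of squared errors = 12
MSE = 12 / 4 = 3.00

3.00


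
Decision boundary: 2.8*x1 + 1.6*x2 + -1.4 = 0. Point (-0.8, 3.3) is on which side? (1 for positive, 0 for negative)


Compute 2.8 * -0.8 + 1.6 * 3.3 + -1.4
= -2.24 + 5.28 + -1.4
= 1.64
Since 1.64 >= 0, the point is on the positive side.

1


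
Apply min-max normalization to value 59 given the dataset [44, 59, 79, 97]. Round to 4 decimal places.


Min = 44, Max = 97
Range = 97 - 44 = 53
Scaled = (x - min) / (max - min)
= (59 - 44) / 53
= 15 / 53
= 0.2830

0.2830


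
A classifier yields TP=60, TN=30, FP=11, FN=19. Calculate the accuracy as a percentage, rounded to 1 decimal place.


Accuracy = (TP + TN) / (TP + TN + FP + FN) * 100
= (60 + 30) / (60 + 30 + 11 + 19)
= 90 / 120
= 0.75
= 75.0%

75.0


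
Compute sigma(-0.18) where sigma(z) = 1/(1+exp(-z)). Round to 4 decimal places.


sigmoid(z) = 1 / (1 + exp(-z))
exp(-(-0.18)) = exp(0.18) = 1.1972
1 + 1.1972 = 2.1972
1 / 2.1972 = 0.4551

0.4551


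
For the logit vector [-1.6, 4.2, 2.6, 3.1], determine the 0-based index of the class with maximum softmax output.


Softmax is a monotonic transformation, so it preserves the argmax.
We need to find the index of the maximum logit.
Index 0: -1.6
Index 1: 4.2
Index 2: 2.6
Index 3: 3.1
Maximum logit = 4.2 at index 1

1


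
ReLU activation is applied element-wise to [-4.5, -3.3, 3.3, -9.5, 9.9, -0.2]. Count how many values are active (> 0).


ReLU(x) = max(0, x) for each element:
ReLU(-4.5) = 0
ReLU(-3.3) = 0
ReLU(3.3) = 3.3
ReLU(-9.5) = 0
ReLU(9.9) = 9.9
ReLU(-0.2) = 0
Active neurons (>0): 2

2


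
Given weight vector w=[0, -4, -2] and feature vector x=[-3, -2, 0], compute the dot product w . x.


Element-wise products:
0 * -3 = 0
-4 * -2 = 8
-2 * 0 = 0
Sum = 0 + 8 + 0
= 8

8


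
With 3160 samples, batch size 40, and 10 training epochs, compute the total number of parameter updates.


Iterations per epoch = 3160 / 40 = 79
Total updates = iterations_per_epoch * epochs
= 79 * 10
= 790

790


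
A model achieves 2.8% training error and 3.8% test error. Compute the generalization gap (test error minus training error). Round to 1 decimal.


Generalization gap = test_error - train_error
= 3.8 - 2.8
= 1.0%
A small gap suggests good generalization.

1.0


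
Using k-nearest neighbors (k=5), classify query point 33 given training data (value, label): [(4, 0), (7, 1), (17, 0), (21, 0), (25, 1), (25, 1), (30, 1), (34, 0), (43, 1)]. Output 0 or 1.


Distances from query 33:
Point 34 (class 0): distance = 1
Point 30 (class 1): distance = 3
Point 25 (class 1): distance = 8
Point 25 (class 1): distance = 8
Point 43 (class 1): distance = 10
K=5 nearest neighbors: classes = [0, 1, 1, 1, 1]
Votes for class 1: 4 / 5
Majority vote => class 1

1


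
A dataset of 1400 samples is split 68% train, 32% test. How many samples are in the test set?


Train samples = 1400 * 68% = 952
Test samples = 1400 - 952
= 448

448


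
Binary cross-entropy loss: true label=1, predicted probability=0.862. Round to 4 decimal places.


For y=1: Loss = -log(p)
= -log(0.862)
= -(-0.1485)
= 0.1485

0.1485


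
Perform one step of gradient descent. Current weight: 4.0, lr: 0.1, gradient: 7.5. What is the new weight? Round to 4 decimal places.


w_new = w_old - lr * gradient
= 4.0 - 0.1 * 7.5
= 4.0 - (0.75)
= 3.2500

3.2500


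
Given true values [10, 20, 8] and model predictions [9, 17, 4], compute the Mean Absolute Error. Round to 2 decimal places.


Absolute errors: [1, 3, 4]
Sum of absolute errors = 8
MAE = 8 / 3 = 2.67

2.67


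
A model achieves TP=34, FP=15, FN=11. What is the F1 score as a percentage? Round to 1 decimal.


Precision = TP / (TP + FP) = 34 / 49 = 0.6939
Recall = TP / (TP + FN) = 34 / 45 = 0.7556
F1 = 2 * P * R / (P + R)
= 2 * 0.6939 * 0.7556 / (0.6939 + 0.7556)
= 1.0485 / 1.4494
= 0.7234
As percentage: 72.3%

72.3


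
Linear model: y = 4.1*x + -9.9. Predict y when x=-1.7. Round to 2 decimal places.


y = 4.1 * -1.7 + (-9.9)
= -6.97 + (-9.9)
= -16.87

-16.87


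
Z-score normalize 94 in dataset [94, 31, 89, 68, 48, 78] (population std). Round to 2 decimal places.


Mean = (94 + 31 + 89 + 68 + 48 + 78) / 6 = 68.0
Variance = sum((x_i - mean)^2) / n = 497.6667
Std = sqrt(497.6667) = 22.3084
Z = (x - mean) / std
= (94 - 68.0) / 22.3084
= 26.0 / 22.3084
= 1.17

1.17


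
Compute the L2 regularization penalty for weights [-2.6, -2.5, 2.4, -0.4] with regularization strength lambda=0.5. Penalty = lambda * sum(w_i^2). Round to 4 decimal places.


Squaring each weight:
(-2.6)^2 = 6.76
(-2.5)^2 = 6.25
2.4^2 = 5.76
(-0.4)^2 = 0.16
Sum of squares = 18.93
Penalty = 0.5 * 18.93 = 9.4650

9.4650


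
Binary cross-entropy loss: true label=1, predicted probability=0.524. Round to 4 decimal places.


For y=1: Loss = -log(p)
= -log(0.524)
= -(-0.6463)
= 0.6463

0.6463


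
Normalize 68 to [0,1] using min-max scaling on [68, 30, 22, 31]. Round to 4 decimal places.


Min = 22, Max = 68
Range = 68 - 22 = 46
Scaled = (x - min) / (max - min)
= (68 - 22) / 46
= 46 / 46
= 1.0000

1.0000


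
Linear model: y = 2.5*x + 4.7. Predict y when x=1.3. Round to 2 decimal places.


y = 2.5 * 1.3 + (4.7)
= 3.25 + (4.7)
= 7.95

7.95


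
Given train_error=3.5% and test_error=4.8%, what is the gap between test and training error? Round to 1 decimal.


Generalization gap = test_error - train_error
= 4.8 - 3.5
= 1.3%
A small gap suggests good generalization.

1.3


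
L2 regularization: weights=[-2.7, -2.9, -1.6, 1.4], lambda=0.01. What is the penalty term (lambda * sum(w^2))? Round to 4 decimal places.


Squaring each weight:
(-2.7)^2 = 7.29
(-2.9)^2 = 8.41
(-1.6)^2 = 2.56
1.4^2 = 1.96
Sum of squares = 20.22
Penalty = 0.01 * 20.22 = 0.2022

0.2022


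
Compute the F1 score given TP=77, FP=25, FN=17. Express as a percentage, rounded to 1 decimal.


Precision = TP / (TP + FP) = 77 / 102 = 0.7549
Recall = TP / (TP + FN) = 77 / 94 = 0.8191
F1 = 2 * P * R / (P + R)
= 2 * 0.7549 * 0.8191 / (0.7549 + 0.8191)
= 1.2368 / 1.5741
= 0.7857
As percentage: 78.6%

78.6


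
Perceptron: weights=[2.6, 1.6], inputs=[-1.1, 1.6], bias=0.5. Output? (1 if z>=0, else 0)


z = w . x + b
= 2.6*-1.1 + 1.6*1.6 + 0.5
= -2.86 + 2.56 + 0.5
= -0.3 + 0.5
= 0.2
Since z = 0.2 >= 0, output = 1

1


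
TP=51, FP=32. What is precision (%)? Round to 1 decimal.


Precision = TP / (TP + FP) * 100
= 51 / (51 + 32)
= 51 / 83
= 0.6145
= 61.4%

61.4


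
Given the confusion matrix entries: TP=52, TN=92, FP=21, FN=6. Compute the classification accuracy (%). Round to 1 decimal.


Accuracy = (TP + TN) / (TP + TN + FP + FN) * 100
= (52 + 92) / (52 + 92 + 21 + 6)
= 144 / 171
= 0.8421
= 84.2%

84.2


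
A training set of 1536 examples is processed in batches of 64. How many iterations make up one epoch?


Iterations per epoch = dataset_size / batch_size
= 1536 / 64
= 24

24


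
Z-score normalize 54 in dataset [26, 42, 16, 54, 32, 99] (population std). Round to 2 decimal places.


Mean = (26 + 42 + 16 + 54 + 32 + 99) / 6 = 44.8333
Variance = sum((x_i - mean)^2) / n = 729.4722
Std = sqrt(729.4722) = 27.0087
Z = (x - mean) / std
= (54 - 44.8333) / 27.0087
= 9.1667 / 27.0087
= 0.34

0.34


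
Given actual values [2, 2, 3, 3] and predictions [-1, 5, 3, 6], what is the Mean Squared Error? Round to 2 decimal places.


Differences: [3, -3, 0, -3]
Squared errors: [9, 9, 0, 9]
Sum of squared errors = 27
MSE = 27 / 4 = 6.75

6.75


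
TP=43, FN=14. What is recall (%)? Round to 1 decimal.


Recall = TP / (TP + FN) * 100
= 43 / (43 + 14)
= 43 / 57
= 0.7544
= 75.4%

75.4


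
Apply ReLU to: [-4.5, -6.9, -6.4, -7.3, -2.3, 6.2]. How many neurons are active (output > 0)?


ReLU(x) = max(0, x) for each element:
ReLU(-4.5) = 0
ReLU(-6.9) = 0
ReLU(-6.4) = 0
ReLU(-7.3) = 0
ReLU(-2.3) = 0
ReLU(6.2) = 6.2
Active neurons (>0): 1

1


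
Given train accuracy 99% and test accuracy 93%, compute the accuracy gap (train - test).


Gap = train_accuracy - test_accuracy
= 99 - 93
= 6%
This moderate gap may indicate mild overfitting.

6


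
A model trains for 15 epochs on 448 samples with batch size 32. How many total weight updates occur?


Iterations per epoch = 448 / 32 = 14
Total updates = iterations_per_epoch * epochs
= 14 * 15
= 210

210


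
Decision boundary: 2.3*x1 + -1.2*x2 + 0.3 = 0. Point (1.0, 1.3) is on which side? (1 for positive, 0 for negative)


Compute 2.3 * 1.0 + -1.2 * 1.3 + 0.3
= 2.3 + -1.56 + 0.3
= 1.04
Since 1.04 >= 0, the point is on the positive side.

1


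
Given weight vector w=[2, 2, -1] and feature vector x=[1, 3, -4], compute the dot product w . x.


Element-wise products:
2 * 1 = 2
2 * 3 = 6
-1 * -4 = 4
Sum = 2 + 6 + 4
= 12

12


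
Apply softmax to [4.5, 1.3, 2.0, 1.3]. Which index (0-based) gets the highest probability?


Softmax is a monotonic transformation, so it preserves the argmax.
We need to find the index of the maximum logit.
Index 0: 4.5
Index 1: 1.3
Index 2: 2.0
Index 3: 1.3
Maximum logit = 4.5 at index 0

0


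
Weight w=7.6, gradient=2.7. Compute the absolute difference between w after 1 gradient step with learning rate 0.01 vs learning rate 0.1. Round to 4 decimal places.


With lr=0.01: w_new = 7.6 - 0.01 * 2.7 = 7.573
With lr=0.1: w_new = 7.6 - 0.1 * 2.7 = 7.33
Absolute difference = |7.573 - 7.33|
= 0.2430

0.2430


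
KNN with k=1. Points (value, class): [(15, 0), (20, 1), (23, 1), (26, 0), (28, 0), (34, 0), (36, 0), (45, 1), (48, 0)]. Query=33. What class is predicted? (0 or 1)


Distances from query 33:
Point 34 (class 0): distance = 1
K=1 nearest neighbors: classes = [0]
Votes for class 1: 0 / 1
Majority vote => class 0

0


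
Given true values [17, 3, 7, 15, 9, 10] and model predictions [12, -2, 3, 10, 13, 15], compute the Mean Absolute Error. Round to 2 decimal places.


Absolute errors: [5, 5, 4, 5, 4, 5]
Sum of absolute errors = 28
MAE = 28 / 6 = 4.67

4.67


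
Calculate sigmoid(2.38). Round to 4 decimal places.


sigmoid(z) = 1 / (1 + exp(-z))
exp(-(2.38)) = exp(-2.38) = 0.0926
1 + 0.0926 = 1.0926
1 / 1.0926 = 0.9153

0.9153


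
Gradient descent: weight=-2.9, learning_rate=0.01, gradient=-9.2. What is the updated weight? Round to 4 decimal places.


w_new = w_old - lr * gradient
= -2.9 - 0.01 * -9.2
= -2.9 - (-0.092)
= -2.8080

-2.8080


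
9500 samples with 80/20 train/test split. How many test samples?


Train samples = 9500 * 80% = 7600
Test samples = 9500 - 7600
= 1900

1900


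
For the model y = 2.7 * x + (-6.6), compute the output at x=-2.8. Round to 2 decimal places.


y = 2.7 * -2.8 + (-6.6)
= -7.56 + (-6.6)
= -14.16

-14.16


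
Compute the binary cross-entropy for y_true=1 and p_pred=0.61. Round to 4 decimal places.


For y=1: Loss = -log(p)
= -log(0.61)
= -(-0.4943)
= 0.4943

0.4943


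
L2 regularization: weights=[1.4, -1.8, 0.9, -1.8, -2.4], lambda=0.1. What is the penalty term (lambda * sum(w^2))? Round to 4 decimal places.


Squaring each weight:
1.4^2 = 1.96
(-1.8)^2 = 3.24
0.9^2 = 0.81
(-1.8)^2 = 3.24
(-2.4)^2 = 5.76
Sum of squares = 15.01
Penalty = 0.1 * 15.01 = 1.5010

1.5010


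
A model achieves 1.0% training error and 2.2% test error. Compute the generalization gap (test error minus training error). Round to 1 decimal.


Generalization gap = test_error - train_error
= 2.2 - 1.0
= 1.2%
A small gap suggests good generalization.

1.2


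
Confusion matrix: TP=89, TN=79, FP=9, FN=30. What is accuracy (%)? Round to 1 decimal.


Accuracy = (TP + TN) / (TP + TN + FP + FN) * 100
= (89 + 79) / (89 + 79 + 9 + 30)
= 168 / 207
= 0.8116
= 81.2%

81.2


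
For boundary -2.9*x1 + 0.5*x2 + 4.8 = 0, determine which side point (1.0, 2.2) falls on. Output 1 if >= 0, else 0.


Compute -2.9 * 1.0 + 0.5 * 2.2 + 4.8
= -2.9 + 1.1 + 4.8
= 3.0
Since 3.0 >= 0, the point is on the positive side.

1


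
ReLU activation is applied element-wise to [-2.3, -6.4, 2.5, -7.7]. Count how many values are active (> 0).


ReLU(x) = max(0, x) for each element:
ReLU(-2.3) = 0
ReLU(-6.4) = 0
ReLU(2.5) = 2.5
ReLU(-7.7) = 0
Active neurons (>0): 1

1


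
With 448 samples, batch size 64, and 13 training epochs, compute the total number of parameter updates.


Iterations per epoch = 448 / 64 = 7
Total updates = iterations_per_epoch * epochs
= 7 * 13
= 91

91


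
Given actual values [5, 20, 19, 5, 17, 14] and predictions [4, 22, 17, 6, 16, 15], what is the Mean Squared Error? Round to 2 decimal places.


Differences: [1, -2, 2, -1, 1, -1]
Squared errors: [1, 4, 4, 1, 1, 1]
Sum of squared errors = 12
MSE = 12 / 6 = 2.00

2.00


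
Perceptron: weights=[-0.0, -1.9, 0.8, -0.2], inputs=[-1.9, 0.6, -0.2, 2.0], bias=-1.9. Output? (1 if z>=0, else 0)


z = w . x + b
= -0.0*-1.9 + -1.9*0.6 + 0.8*-0.2 + -0.2*2.0 + -1.9
= 0.0 + -1.14 + -0.16 + -0.4 + -1.9
= -1.7 + -1.9
= -3.6
Since z = -3.6 < 0, output = 0

0


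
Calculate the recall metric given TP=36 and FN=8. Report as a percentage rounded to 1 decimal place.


Recall = TP / (TP + FN) * 100
= 36 / (36 + 8)
= 36 / 44
= 0.8182
= 81.8%

81.8


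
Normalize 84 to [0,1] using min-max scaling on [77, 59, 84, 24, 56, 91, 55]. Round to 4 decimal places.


Min = 24, Max = 91
Range = 91 - 24 = 67
Scaled = (x - min) / (max - min)
= (84 - 24) / 67
= 60 / 67
= 0.8955

0.8955


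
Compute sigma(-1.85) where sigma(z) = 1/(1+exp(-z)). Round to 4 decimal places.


sigmoid(z) = 1 / (1 + exp(-z))
exp(-(-1.85)) = exp(1.85) = 6.3598
1 + 6.3598 = 7.3598
1 / 7.3598 = 0.1359

0.1359


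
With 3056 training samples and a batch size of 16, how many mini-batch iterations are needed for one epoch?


Iterations per epoch = dataset_size / batch_size
= 3056 / 16
= 191

191


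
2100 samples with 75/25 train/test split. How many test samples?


Train samples = 2100 * 75% = 1575
Test samples = 2100 - 1575
= 525

525


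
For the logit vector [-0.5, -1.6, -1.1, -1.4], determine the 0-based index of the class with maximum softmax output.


Softmax is a monotonic transformation, so it preserves the argmax.
We need to find the index of the maximum logit.
Index 0: -0.5
Index 1: -1.6
Index 2: -1.1
Index 3: -1.4
Maximum logit = -0.5 at index 0

0


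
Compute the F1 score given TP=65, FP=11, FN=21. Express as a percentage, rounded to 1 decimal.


Precision = TP / (TP + FP) = 65 / 76 = 0.8553
Recall = TP / (TP + FN) = 65 / 86 = 0.7558
F1 = 2 * P * R / (P + R)
= 2 * 0.8553 * 0.7558 / (0.8553 + 0.7558)
= 1.2928 / 1.6111
= 0.8025
As percentage: 80.2%

80.2


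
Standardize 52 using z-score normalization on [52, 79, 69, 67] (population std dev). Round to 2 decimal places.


Mean = (52 + 79 + 69 + 67) / 4 = 66.75
Variance = sum((x_i - mean)^2) / n = 93.1875
Std = sqrt(93.1875) = 9.6534
Z = (x - mean) / std
= (52 - 66.75) / 9.6534
= -14.75 / 9.6534
= -1.53

-1.53


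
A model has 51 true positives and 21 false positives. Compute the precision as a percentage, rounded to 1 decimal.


Precision = TP / (TP + FP) * 100
= 51 / (51 + 21)
= 51 / 72
= 0.7083
= 70.8%

70.8


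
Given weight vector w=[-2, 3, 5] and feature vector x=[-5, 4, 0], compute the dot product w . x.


Element-wise products:
-2 * -5 = 10
3 * 4 = 12
5 * 0 = 0
Sum = 10 + 12 + 0
= 22

22


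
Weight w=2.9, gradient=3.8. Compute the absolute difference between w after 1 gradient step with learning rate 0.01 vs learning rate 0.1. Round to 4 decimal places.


With lr=0.01: w_new = 2.9 - 0.01 * 3.8 = 2.862
With lr=0.1: w_new = 2.9 - 0.1 * 3.8 = 2.52
Absolute difference = |2.862 - 2.52|
= 0.3420

0.3420


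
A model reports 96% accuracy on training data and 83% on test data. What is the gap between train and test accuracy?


Gap = train_accuracy - test_accuracy
= 96 - 83
= 13%
This gap suggests the model is overfitting.

13


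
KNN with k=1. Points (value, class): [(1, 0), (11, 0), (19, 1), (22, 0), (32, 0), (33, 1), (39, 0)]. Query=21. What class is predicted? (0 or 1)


Distances from query 21:
Point 22 (class 0): distance = 1
K=1 nearest neighbors: classes = [0]
Votes for class 1: 0 / 1
Majority vote => class 0

0


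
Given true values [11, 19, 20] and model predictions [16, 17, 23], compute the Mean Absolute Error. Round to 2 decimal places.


Absolute errors: [5, 2, 3]
Sum of absolute errors = 10
MAE = 10 / 3 = 3.33

3.33


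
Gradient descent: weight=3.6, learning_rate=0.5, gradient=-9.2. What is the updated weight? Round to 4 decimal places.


w_new = w_old - lr * gradient
= 3.6 - 0.5 * -9.2
= 3.6 - (-4.6)
= 8.2000

8.2000


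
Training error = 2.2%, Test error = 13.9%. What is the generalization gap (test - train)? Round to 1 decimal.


Generalization gap = test_error - train_error
= 13.9 - 2.2
= 11.7%
A large gap suggests overfitting.

11.7


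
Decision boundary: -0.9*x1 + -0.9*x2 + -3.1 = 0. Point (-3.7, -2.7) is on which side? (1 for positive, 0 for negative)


Compute -0.9 * -3.7 + -0.9 * -2.7 + -3.1
= 3.33 + 2.43 + -3.1
= 2.66
Since 2.66 >= 0, the point is on the positive side.

1


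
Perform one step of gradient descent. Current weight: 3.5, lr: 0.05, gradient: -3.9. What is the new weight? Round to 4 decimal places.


w_new = w_old - lr * gradient
= 3.5 - 0.05 * -3.9
= 3.5 - (-0.195)
= 3.6950

3.6950


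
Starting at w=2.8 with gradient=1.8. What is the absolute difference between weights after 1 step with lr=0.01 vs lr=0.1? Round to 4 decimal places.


With lr=0.01: w_new = 2.8 - 0.01 * 1.8 = 2.782
With lr=0.1: w_new = 2.8 - 0.1 * 1.8 = 2.62
Absolute difference = |2.782 - 2.62|
= 0.1620

0.1620


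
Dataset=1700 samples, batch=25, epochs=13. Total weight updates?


Iterations per epoch = 1700 / 25 = 68
Total updates = iterations_per_epoch * epochs
= 68 * 13
= 884

884


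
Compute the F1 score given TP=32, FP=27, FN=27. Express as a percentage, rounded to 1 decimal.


Precision = TP / (TP + FP) = 32 / 59 = 0.5424
Recall = TP / (TP + FN) = 32 / 59 = 0.5424
F1 = 2 * P * R / (P + R)
= 2 * 0.5424 * 0.5424 / (0.5424 + 0.5424)
= 0.5883 / 1.0847
= 0.5424
As percentage: 54.2%

54.2


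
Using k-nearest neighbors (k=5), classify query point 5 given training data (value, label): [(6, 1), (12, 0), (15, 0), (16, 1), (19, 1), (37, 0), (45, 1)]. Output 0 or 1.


Distances from query 5:
Point 6 (class 1): distance = 1
Point 12 (class 0): distance = 7
Point 15 (class 0): distance = 10
Point 16 (class 1): distance = 11
Point 19 (class 1): distance = 14
K=5 nearest neighbors: classes = [1, 0, 0, 1, 1]
Votes for class 1: 3 / 5
Majority vote => class 1

1


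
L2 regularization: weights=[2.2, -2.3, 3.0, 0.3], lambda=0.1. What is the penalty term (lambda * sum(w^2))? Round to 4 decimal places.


Squaring each weight:
2.2^2 = 4.84
(-2.3)^2 = 5.29
3.0^2 = 9.0
0.3^2 = 0.09
Sum of squares = 19.22
Penalty = 0.1 * 19.22 = 1.9220

1.9220


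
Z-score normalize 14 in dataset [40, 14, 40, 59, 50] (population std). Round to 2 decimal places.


Mean = (40 + 14 + 40 + 59 + 50) / 5 = 40.6
Variance = sum((x_i - mean)^2) / n = 227.04
Std = sqrt(227.04) = 15.0678
Z = (x - mean) / std
= (14 - 40.6) / 15.0678
= -26.6 / 15.0678
= -1.77

-1.77


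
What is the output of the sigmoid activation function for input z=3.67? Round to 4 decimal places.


sigmoid(z) = 1 / (1 + exp(-z))
exp(-(3.67)) = exp(-3.67) = 0.0255
1 + 0.0255 = 1.0255
1 / 1.0255 = 0.9752

0.9752


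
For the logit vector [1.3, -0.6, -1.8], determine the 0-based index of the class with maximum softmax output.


Softmax is a monotonic transformation, so it preserves the argmax.
We need to find the index of the maximum logit.
Index 0: 1.3
Index 1: -0.6
Index 2: -1.8
Maximum logit = 1.3 at index 0

0


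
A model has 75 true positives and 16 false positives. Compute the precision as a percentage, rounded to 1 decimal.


Precision = TP / (TP + FP) * 100
= 75 / (75 + 16)
= 75 / 91
= 0.8242
= 82.4%

82.4


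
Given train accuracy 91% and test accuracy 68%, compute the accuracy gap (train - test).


Gap = train_accuracy - test_accuracy
= 91 - 68
= 23%
This large gap strongly indicates overfitting.

23


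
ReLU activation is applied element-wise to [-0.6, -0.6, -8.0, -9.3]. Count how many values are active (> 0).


ReLU(x) = max(0, x) for each element:
ReLU(-0.6) = 0
ReLU(-0.6) = 0
ReLU(-8.0) = 0
ReLU(-9.3) = 0
Active neurons (>0): 0

0


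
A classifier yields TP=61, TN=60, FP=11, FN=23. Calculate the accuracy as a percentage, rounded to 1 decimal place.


Accuracy = (TP + TN) / (TP + TN + FP + FN) * 100
= (61 + 60) / (61 + 60 + 11 + 23)
= 121 / 155
= 0.7806
= 78.1%

78.1


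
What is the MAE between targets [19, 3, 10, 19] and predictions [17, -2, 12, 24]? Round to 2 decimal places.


Absolute errors: [2, 5, 2, 5]
Sum of absolute errors = 14
MAE = 14 / 4 = 3.50

3.50


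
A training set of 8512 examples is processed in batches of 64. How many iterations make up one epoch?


Iterations per epoch = dataset_size / batch_size
= 8512 / 64
= 133

133


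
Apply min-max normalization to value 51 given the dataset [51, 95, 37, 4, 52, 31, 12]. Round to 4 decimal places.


Min = 4, Max = 95
Range = 95 - 4 = 91
Scaled = (x - min) / (max - min)
= (51 - 4) / 91
= 47 / 91
= 0.5165

0.5165


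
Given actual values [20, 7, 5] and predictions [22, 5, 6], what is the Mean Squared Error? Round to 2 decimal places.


Differences: [-2, 2, -1]
Squared errors: [4, 4, 1]
Sum of squared errors = 9
MSE = 9 / 3 = 3.00

3.00


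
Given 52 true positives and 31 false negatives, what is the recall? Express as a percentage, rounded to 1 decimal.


Recall = TP / (TP + FN) * 100
= 52 / (52 + 31)
= 52 / 83
= 0.6265
= 62.7%

62.7


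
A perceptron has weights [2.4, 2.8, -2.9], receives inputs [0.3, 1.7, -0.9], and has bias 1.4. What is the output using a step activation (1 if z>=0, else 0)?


z = w . x + b
= 2.4*0.3 + 2.8*1.7 + -2.9*-0.9 + 1.4
= 0.72 + 4.76 + 2.61 + 1.4
= 8.09 + 1.4
= 9.49
Since z = 9.49 >= 0, output = 1

1


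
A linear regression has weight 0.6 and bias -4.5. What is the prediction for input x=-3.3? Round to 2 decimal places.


y = 0.6 * -3.3 + (-4.5)
= -1.98 + (-4.5)
= -6.48

-6.48


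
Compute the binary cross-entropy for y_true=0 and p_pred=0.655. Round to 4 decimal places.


For y=0: Loss = -log(1-p)
= -log(1 - 0.655)
= -log(0.345)
= -(-1.0642)
= 1.0642

1.0642


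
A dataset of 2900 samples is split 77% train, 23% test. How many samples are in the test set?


Train samples = 2900 * 77% = 2233
Test samples = 2900 - 2233
= 667

667


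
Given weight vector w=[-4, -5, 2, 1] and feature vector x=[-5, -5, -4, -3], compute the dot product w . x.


Element-wise products:
-4 * -5 = 20
-5 * -5 = 25
2 * -4 = -8
1 * -3 = -3
Sum = 20 + 25 + -8 + -3
= 34

34


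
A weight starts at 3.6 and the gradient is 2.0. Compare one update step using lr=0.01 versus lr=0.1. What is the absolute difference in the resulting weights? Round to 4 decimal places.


With lr=0.01: w_new = 3.6 - 0.01 * 2.0 = 3.58
With lr=0.1: w_new = 3.6 - 0.1 * 2.0 = 3.4
Absolute difference = |3.58 - 3.4|
= 0.1800

0.1800


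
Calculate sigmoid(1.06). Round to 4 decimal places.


sigmoid(z) = 1 / (1 + exp(-z))
exp(-(1.06)) = exp(-1.06) = 0.3465
1 + 0.3465 = 1.3465
1 / 1.3465 = 0.7427

0.7427


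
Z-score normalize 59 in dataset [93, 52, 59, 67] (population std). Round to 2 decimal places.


Mean = (93 + 52 + 59 + 67) / 4 = 67.75
Variance = sum((x_i - mean)^2) / n = 240.6875
Std = sqrt(240.6875) = 15.5141
Z = (x - mean) / std
= (59 - 67.75) / 15.5141
= -8.75 / 15.5141
= -0.56

-0.56


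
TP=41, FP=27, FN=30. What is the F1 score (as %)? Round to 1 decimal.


Precision = TP / (TP + FP) = 41 / 68 = 0.6029
Recall = TP / (TP + FN) = 41 / 71 = 0.5775
F1 = 2 * P * R / (P + R)
= 2 * 0.6029 * 0.5775 / (0.6029 + 0.5775)
= 0.6964 / 1.1804
= 0.5899
As percentage: 59.0%

59.0


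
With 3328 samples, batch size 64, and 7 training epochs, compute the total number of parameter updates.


Iterations per epoch = 3328 / 64 = 52
Total updates = iterations_per_epoch * epochs
= 52 * 7
= 364

364


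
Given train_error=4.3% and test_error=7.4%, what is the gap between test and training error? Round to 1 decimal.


Generalization gap = test_error - train_error
= 7.4 - 4.3
= 3.1%
A moderate gap.

3.1


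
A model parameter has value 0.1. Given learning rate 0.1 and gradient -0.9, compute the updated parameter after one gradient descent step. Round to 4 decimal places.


w_new = w_old - lr * gradient
= 0.1 - 0.1 * -0.9
= 0.1 - (-0.09)
= 0.1900

0.1900


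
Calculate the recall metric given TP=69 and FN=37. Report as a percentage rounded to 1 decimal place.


Recall = TP / (TP + FN) * 100
= 69 / (69 + 37)
= 69 / 106
= 0.6509
= 65.1%

65.1


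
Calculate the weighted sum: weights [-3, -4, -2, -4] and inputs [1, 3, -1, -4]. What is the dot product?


Element-wise products:
-3 * 1 = -3
-4 * 3 = -12
-2 * -1 = 2
-4 * -4 = 16
Sum = -3 + -12 + 2 + 16
= 3

3


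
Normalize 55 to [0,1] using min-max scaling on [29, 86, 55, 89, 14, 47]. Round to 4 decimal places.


Min = 14, Max = 89
Range = 89 - 14 = 75
Scaled = (x - min) / (max - min)
= (55 - 14) / 75
= 41 / 75
= 0.5467

0.5467


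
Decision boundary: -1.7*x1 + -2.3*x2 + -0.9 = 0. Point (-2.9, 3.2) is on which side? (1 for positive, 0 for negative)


Compute -1.7 * -2.9 + -2.3 * 3.2 + -0.9
= 4.93 + -7.36 + -0.9
= -3.33
Since -3.33 < 0, the point is on the negative side.

0


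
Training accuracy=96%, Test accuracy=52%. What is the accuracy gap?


Gap = train_accuracy - test_accuracy
= 96 - 52
= 44%
This large gap strongly indicates overfitting.

44


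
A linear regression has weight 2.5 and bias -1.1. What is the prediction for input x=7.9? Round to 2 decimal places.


y = 2.5 * 7.9 + (-1.1)
= 19.75 + (-1.1)
= 18.65

18.65


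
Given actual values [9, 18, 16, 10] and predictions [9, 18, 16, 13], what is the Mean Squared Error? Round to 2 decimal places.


Differences: [0, 0, 0, -3]
Squared errors: [0, 0, 0, 9]
Sum of squared errors = 9
MSE = 9 / 4 = 2.25

2.25


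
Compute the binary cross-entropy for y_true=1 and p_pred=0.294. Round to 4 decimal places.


For y=1: Loss = -log(p)
= -log(0.294)
= -(-1.2242)
= 1.2242

1.2242


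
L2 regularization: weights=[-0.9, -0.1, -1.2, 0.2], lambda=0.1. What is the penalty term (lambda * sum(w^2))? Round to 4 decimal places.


Squaring each weight:
(-0.9)^2 = 0.81
(-0.1)^2 = 0.01
(-1.2)^2 = 1.44
0.2^2 = 0.04
Sum of squares = 2.3
Penalty = 0.1 * 2.3 = 0.2300

0.2300


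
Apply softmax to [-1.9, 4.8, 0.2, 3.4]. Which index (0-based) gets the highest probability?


Softmax is a monotonic transformation, so it preserves the argmax.
We need to find the index of the maximum logit.
Index 0: -1.9
Index 1: 4.8
Index 2: 0.2
Index 3: 3.4
Maximum logit = 4.8 at index 1

1


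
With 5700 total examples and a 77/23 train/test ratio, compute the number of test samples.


Train samples = 5700 * 77% = 4389
Test samples = 5700 - 4389
= 1311

1311


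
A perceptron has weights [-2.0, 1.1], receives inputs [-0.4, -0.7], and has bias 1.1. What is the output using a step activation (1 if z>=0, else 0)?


z = w . x + b
= -2.0*-0.4 + 1.1*-0.7 + 1.1
= 0.8 + -0.77 + 1.1
= 0.03 + 1.1
= 1.13
Since z = 1.13 >= 0, output = 1

1


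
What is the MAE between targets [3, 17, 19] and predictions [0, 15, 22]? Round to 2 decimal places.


Absolute errors: [3, 2, 3]
Sum of absolute errors = 8
MAE = 8 / 3 = 2.67

2.67
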